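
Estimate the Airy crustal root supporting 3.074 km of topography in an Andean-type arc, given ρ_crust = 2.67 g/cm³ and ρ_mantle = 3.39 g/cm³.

11.4 km

In Airy isostatic equilibrium: the weight of the topography is balanced by the buoyancy of the root, ρ_c h = (ρ_m − ρ_c) r.
r = h · ρ_c / (ρ_m − ρ_c) = 3.074 km × 2.67 / (3.39 − 2.67) = 11.4 km.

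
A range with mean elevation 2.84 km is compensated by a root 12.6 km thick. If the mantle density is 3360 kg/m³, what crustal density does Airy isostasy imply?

ρ_c h = (ρ_m − ρ_c) r → ρ_c (h + r) = ρ_m r → ρ_c = ρ_m r / (h + r).
ρ_c = 3360 × 12.6 km / (2.84 km + 12.6 km) = 2740 kg/m³.

2740 kg/m³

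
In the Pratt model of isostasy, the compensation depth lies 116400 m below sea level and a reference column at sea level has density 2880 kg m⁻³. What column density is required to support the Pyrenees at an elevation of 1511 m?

Pratt balance: ρ_ref D = ρ (D + h).
ρ = ρ_ref D/(D + h) = 2880 × 116400 m/(116400 m + 1511 m) = 2840 kg m⁻³.

2840 kg m⁻³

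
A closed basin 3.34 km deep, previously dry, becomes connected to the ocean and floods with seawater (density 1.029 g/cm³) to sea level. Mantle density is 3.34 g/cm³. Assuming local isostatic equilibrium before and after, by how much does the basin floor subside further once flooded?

After flooding the water column is d + s deep. Its weight must equal the weight of mantle displaced by the extra subsidence s: (d + s) ρ_w = s ρ_m.
s = d ρ_w / (ρ_m − ρ_w) = 3.34 km × 1.029/(3.34 − 1.029) = 1.49 km.

1.49 km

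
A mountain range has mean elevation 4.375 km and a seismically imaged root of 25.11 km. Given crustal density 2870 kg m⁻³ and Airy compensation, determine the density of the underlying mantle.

Airy balance: ρ_c h = (ρ_m − ρ_c) r → ρ_m = ρ_c (1 + h/r).
ρ_m = 2870 × (1 + 4.375 km/25.11 km) = 3370 kg m⁻³.

3370 kg m⁻³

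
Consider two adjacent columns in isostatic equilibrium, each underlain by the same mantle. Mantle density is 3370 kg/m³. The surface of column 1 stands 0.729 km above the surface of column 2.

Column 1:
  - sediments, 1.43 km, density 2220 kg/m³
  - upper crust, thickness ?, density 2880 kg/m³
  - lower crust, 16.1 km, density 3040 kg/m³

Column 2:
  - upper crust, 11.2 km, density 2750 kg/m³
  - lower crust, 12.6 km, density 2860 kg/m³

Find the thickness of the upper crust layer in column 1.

18.1 km

Take the compensation level at the base of the deeper column (depth z_c below the surface of column 1) and equate Σ ρ_i t_i down to z_c; mantle fills any gap and the z_c terms cancel.
Column 1: 1.43×2220 + x×2880 + 16.1×3040 + (z_c − 17.53 − x)×3370
Column 2: 0.729×0 + 11.2×2750 + 12.6×2860 + (z_c − 0.729 − 23.8)×3370
The z_c×3370 term appears on both sides and cancels. Collect the known terms of each column as K = Σ(ρt)_known − 3370 × (depth of known layers): K_1 = 52118.6 − 3370×17.53 = −6957.5; K_2 = 66836 − 3370×(0.729 + 23.8) = −15826.73.
Balance: K_1 − x×(3370 − 2880) = K_2, so x = (K_1 − K_2)/(3370 − 2880) = 8869.23/490 = 18.1 km.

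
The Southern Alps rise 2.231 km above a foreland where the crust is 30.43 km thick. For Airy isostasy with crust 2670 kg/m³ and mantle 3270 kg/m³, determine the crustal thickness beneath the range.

Root depth r = h ρ_c / (ρ_m − ρ_c) = 2.231 km × 2670 / 600 = 9.928 km.
Total thickness = T + h + r = 30.43 km + 2.231 km + 9.928 km = 42.6 km.

42.6 km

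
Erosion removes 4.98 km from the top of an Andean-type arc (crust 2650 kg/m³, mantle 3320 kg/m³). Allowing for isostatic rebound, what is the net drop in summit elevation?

Rebound u = e ρ_c/ρ_m = 4.98 km × 2650/3320 = 3.975 km.
Net surface drop = e − u = 4.98 km − 3.975 km = e (ρ_m − ρ_c)/ρ_m = 1 km.

1 km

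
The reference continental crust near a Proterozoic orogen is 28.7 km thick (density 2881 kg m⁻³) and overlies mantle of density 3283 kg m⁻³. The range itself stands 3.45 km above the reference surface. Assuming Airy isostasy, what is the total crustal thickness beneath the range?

56.9 km

Root depth r = h ρ_c / (ρ_m − ρ_c) = 3.45 km × 2881 / 402 = 24.73 km.
Total thickness = T + h + r = 28.7 km + 3.45 km + 24.73 km = 56.9 km.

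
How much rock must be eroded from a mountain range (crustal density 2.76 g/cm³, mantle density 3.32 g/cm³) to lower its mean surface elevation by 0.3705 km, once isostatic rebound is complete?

Net drop Δ = e − u = e − e ρ_c/ρ_m = e (ρ_m − ρ_c)/ρ_m.
e = Δ ρ_m/(ρ_m − ρ_c) = 0.3705 km × 3.32/0.56 = 2.2 km.

2.2 km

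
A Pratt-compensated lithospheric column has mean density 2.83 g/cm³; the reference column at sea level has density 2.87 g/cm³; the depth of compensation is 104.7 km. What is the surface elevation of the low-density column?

1.48 km

ρ_ref D = ρ (D + h) → h = D (ρ_ref − ρ)/ρ.
h = 104.7 km × (2.87 − 2.83)/2.83 = 1.48 km.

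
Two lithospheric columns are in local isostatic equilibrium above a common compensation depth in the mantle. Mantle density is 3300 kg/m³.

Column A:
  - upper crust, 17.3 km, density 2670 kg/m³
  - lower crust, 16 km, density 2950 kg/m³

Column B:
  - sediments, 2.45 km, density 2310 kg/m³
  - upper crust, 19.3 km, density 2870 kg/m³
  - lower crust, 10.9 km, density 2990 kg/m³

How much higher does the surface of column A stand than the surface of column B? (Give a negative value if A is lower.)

0.726 km

For any compensation level in the mantle, the mantle terms cancel and isostasy reduces to e = (Σt_A − Σt_B) − (Σ(ρt)_A − Σ(ρt)_B) / ρ_m.
Σt_A = 33.3 km; Σt_B = 32.65 km; Σ(ρt)_A = 93391; Σ(ρt)_B = 93641.5 (in km·kg/m³).
e = (33.3 − 32.65) − (93391 − 93641.5) / 3300 = 0.726 km.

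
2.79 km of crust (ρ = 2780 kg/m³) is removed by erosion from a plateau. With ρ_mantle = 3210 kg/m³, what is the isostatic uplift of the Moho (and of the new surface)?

Unloading: uplift u = e ρ_c/ρ_m = 2.79 km × 2780/3210 = 2.42 km.

2.42 km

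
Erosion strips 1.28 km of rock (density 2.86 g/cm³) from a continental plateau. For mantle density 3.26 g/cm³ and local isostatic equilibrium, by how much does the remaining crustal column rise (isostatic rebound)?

Unloading: uplift u = e ρ_c/ρ_m = 1.28 km × 2.86/3.26 = 1.12 km.

1.12 km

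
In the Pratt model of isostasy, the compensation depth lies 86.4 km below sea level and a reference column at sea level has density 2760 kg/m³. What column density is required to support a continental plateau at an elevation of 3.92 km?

Pratt balance: ρ_ref D = ρ (D + h).
ρ = ρ_ref D/(D + h) = 2760 × 86.4 km/(86.4 km + 3.92 km) = 2640 kg/m³.

2640 kg/m³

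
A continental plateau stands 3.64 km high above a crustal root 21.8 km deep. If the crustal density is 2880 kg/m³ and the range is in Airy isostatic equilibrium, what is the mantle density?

3360 kg/m³

Airy balance: ρ_c h = (ρ_m − ρ_c) r → ρ_m = ρ_c (1 + h/r).
ρ_m = 2880 × (1 + 3.64 km/21.8 km) = 3360 kg/m³.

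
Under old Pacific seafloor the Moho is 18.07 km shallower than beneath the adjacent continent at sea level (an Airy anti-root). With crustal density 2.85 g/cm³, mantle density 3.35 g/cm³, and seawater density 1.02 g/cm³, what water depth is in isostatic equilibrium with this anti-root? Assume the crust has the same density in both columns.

4.94 km

Replacing a thickness d of crust by seawater at the top must be balanced by replacing crust with mantle at the base: d (ρ_c − ρ_w) = a (ρ_m − ρ_c).
d = a (ρ_m − ρ_c)/(ρ_c − ρ_w) = 18.07 km × 0.5/1.83 = 4.94 km.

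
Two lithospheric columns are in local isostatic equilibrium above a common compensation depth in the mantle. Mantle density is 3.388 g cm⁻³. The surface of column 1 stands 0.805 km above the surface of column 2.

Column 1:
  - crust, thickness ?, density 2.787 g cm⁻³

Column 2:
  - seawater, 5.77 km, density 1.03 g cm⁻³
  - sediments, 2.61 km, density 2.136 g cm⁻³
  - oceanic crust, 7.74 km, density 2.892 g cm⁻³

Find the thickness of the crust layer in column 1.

39 km

Take the compensation level at the base of the deeper column (depth z_c below the surface of column 1) and equate Σ ρ_i t_i down to z_c; mantle fills any gap and the z_c terms cancel.
Column 1: x×2.787 + (z_c − 0 − x)×3.388
Column 2: 0.805×0 + 5.77×1.03 + 2.61×2.136 + 7.74×2.892 + (z_c − 0.805 − 16.12)×3.388
The z_c×3.388 term appears on both sides and cancels. Collect the known terms of each column as K = Σ(ρt)_known − 3.388 × (depth of known layers): K_1 = 0 − 3.388×0 = 0; K_2 = 33.90214 − 3.388×(0.805 + 16.12) = −23.43976.
Balance: K_1 − x×(3.388 − 2.787) = K_2, so x = (K_1 − K_2)/(3.388 − 2.787) = 23.4398/0.601 = 39 km.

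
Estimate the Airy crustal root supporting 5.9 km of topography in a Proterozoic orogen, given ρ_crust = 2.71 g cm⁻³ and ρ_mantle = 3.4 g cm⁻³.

Equating mass per unit area of the two columns: the weight of the topography is balanced by the buoyancy of the root, ρ_c h = (ρ_m − ρ_c) r.
r = h · ρ_c / (ρ_m − ρ_c) = 5.9 km × 2.71 / (3.4 − 2.71) = 23.2 km.

23.2 km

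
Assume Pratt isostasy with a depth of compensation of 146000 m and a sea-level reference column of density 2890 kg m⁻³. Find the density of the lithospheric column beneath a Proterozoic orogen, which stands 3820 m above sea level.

Pratt balance: ρ_ref D = ρ (D + h).
ρ = ρ_ref D/(D + h) = 2890 × 146000 m/(146000 m + 3820 m) = 2820 kg m⁻³.

2820 kg m⁻³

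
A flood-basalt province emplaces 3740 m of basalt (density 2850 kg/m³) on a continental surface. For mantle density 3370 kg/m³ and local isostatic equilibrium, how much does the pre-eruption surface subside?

Subaerial loading: s = t ρ_load / ρ_m.
s = 3740 m × 2850/3370 = 3160 m.

3160 m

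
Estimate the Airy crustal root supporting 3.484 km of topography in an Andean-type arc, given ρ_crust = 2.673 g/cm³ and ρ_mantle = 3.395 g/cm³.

For local isostatic compensation: the weight of the topography is balanced by the buoyancy of the root, ρ_c h = (ρ_m − ρ_c) r.
r = h · ρ_c / (ρ_m − ρ_c) = 3.484 km × 2.673 / (3.395 − 2.673) = 12.9 km.

12.9 km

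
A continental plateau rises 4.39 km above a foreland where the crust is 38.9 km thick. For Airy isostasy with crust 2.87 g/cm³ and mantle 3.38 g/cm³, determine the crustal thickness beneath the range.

Root depth r = h ρ_c / (ρ_m − ρ_c) = 4.39 km × 2.87 / 0.51 = 24.7 km.
Total thickness = T + h + r = 38.9 km + 4.39 km + 24.7 km = 68 km.

68 km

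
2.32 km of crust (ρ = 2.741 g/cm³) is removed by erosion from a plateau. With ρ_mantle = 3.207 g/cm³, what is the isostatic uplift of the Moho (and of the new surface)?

1.98 km

Unloading: uplift u = e ρ_c/ρ_m = 2.32 km × 2.741/3.207 = 1.98 km.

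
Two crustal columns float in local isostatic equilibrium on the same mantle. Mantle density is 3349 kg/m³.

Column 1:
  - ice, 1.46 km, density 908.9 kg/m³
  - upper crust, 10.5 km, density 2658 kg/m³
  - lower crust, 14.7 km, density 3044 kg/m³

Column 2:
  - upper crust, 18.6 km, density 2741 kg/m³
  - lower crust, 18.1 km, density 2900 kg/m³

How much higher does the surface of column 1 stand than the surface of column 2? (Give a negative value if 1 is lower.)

For any compensation level in the mantle, the mantle terms cancel and isostasy reduces to e = (Σt_1 − Σt_2) − (Σ(ρt)_1 − Σ(ρt)_2) / ρ_m.
Σt_1 = 26.66 km; Σt_2 = 36.7 km; Σ(ρt)_1 = 73982.794; Σ(ρt)_2 = 103472.6 (in km·kg/m³).
e = (26.66 − 36.7) − (73982.794 − 103472.6) / 3349 = −1.23 km.

−1.23 km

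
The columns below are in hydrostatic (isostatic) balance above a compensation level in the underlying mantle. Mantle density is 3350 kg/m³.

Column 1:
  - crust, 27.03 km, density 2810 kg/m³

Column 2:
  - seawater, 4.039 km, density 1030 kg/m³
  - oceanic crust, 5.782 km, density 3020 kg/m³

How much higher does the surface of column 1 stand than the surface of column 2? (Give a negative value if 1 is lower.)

For any compensation level in the mantle, the mantle terms cancel and isostasy reduces to e = (Σt_1 − Σt_2) − (Σ(ρt)_1 − Σ(ρt)_2) / ρ_m.
Σt_1 = 27.03 km; Σt_2 = 9.821 km; Σ(ρt)_1 = 75954.3; Σ(ρt)_2 = 21621.81 (in km·kg/m³).
e = (27.03 − 9.821) − (75954.3 − 21621.81) / 3350 = 0.99 km.

0.99 km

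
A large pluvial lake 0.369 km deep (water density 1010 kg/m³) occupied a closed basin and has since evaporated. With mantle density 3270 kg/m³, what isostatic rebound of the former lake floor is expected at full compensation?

0.114 km

u = d ρ_w/ρ_m = 0.369 km × 1010/3270 = 0.114 km.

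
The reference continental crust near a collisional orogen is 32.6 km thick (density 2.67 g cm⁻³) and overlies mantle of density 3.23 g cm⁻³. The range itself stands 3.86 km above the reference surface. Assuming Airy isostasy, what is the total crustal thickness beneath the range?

54.9 km

Root depth r = h ρ_c / (ρ_m − ρ_c) = 3.86 km × 2.67 / 0.56 = 18.4 km.
Total thickness = T + h + r = 32.6 km + 3.86 km + 18.4 km = 54.9 km.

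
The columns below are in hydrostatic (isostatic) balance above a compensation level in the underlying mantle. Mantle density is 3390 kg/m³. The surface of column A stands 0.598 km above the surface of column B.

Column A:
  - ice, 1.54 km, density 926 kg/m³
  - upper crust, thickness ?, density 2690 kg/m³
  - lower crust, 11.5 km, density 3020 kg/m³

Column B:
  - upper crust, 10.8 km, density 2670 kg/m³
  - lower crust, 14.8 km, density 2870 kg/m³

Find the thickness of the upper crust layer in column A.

Take the compensation level at the base of the deeper column (depth z_c below the surface of column A) and equate Σ ρ_i t_i down to z_c; mantle fills any gap and the z_c terms cancel.
Column A: 1.54×926 + x×2690 + 11.5×3020 + (z_c − 13.04 − x)×3390
Column B: 0.598×0 + 10.8×2670 + 14.8×2870 + (z_c − 0.598 − 25.6)×3390
The z_c×3390 term appears on both sides and cancels. Collect the known terms of each column as K = Σ(ρt)_known − 3390 × (depth of known layers): K_A = 36156.04 − 3390×13.04 = −8049.56; K_B = 71312 − 3390×(0.598 + 25.6) = −17499.22.
Balance: K_A − x×(3390 − 2690) = K_B, so x = (K_A − K_B)/(3390 − 2690) = 9449.66/700 = 13.5 km.

13.5 km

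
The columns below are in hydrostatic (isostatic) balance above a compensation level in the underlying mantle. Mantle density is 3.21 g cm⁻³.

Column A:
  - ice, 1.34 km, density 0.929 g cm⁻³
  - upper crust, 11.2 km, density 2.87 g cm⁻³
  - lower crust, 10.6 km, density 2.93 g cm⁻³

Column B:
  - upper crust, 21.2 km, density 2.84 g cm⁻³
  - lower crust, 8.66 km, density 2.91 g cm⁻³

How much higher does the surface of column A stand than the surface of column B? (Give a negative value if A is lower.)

−0.19 km

For any compensation level in the mantle, the mantle terms cancel and isostasy reduces to e = (Σt_A − Σt_B) − (Σ(ρt)_A − Σ(ρt)_B) / ρ_m.
Σt_A = 23.14 km; Σt_B = 29.86 km; Σ(ρt)_A = 64.44686; Σ(ρt)_B = 85.4086 (in km·g cm⁻³).
e = (23.14 − 29.86) − (64.44686 − 85.4086) / 3.21 = −0.19 km.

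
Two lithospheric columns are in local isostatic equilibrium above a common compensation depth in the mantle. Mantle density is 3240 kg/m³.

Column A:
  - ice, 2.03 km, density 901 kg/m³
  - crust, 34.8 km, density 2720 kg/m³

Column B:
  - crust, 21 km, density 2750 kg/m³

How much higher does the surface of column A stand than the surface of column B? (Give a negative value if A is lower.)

3.87 km

For any compensation level in the mantle, the mantle terms cancel and isostasy reduces to e = (Σt_A − Σt_B) − (Σ(ρt)_A − Σ(ρt)_B) / ρ_m.
Σt_A = 36.83 km; Σt_B = 21 km; Σ(ρt)_A = 96485.03; Σ(ρt)_B = 57750 (in km·kg/m³).
e = (36.83 − 21) − (96485.03 − 57750) / 3240 = 3.87 km.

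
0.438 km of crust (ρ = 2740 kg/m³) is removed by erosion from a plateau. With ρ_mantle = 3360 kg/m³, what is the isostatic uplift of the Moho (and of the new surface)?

0.357 km

Unloading: uplift u = e ρ_c/ρ_m = 0.438 km × 2740/3360 = 0.357 km.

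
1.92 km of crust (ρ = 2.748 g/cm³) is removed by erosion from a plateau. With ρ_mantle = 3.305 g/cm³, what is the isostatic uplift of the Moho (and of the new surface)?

1.6 km

Unloading: uplift u = e ρ_c/ρ_m = 1.92 km × 2.748/3.305 = 1.6 km.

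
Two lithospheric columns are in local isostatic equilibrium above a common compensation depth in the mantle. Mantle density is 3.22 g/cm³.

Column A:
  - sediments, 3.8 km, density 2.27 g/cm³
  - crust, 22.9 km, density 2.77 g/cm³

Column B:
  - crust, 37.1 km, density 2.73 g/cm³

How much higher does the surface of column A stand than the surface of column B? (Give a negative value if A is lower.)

−1.32 km

For any compensation level in the mantle, the mantle terms cancel and isostasy reduces to e = (Σt_A − Σt_B) − (Σ(ρt)_A − Σ(ρt)_B) / ρ_m.
Σt_A = 26.7 km; Σt_B = 37.1 km; Σ(ρt)_A = 72.059; Σ(ρt)_B = 101.283 (in km·g/cm³).
e = (26.7 − 37.1) − (72.059 − 101.283) / 3.22 = −1.32 km.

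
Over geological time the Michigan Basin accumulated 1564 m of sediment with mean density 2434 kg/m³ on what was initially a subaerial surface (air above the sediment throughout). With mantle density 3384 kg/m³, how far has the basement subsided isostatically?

Subaerial load: s = t ρ_sed / ρ_m = 1564 m × 2434/3384 = 1120 m.

1120 m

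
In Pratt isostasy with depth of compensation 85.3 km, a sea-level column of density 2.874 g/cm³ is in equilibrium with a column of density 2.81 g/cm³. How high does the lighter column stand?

1.94 km

ρ_ref D = ρ (D + h) → h = D (ρ_ref − ρ)/ρ.
h = 85.3 km × (2.874 − 2.81)/2.81 = 1.94 km.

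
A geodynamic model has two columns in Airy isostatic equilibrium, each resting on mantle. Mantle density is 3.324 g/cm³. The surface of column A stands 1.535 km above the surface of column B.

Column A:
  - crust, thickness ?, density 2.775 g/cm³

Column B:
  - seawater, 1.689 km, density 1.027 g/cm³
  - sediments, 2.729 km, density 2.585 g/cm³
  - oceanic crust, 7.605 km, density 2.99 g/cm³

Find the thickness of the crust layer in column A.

24.7 km

Take the compensation level at the base of the deeper column (depth z_c below the surface of column A) and equate Σ ρ_i t_i down to z_c; mantle fills any gap and the z_c terms cancel.
Column A: x×2.775 + (z_c − 0 − x)×3.324
Column B: 1.535×0 + 1.689×1.027 + 2.729×2.585 + 7.605×2.99 + (z_c − 1.535 − 12.023)×3.324
The z_c×3.324 term appears on both sides and cancels. Collect the known terms of each column as K = Σ(ρt)_known − 3.324 × (depth of known layers): K_A = 0 − 3.324×0 = 0; K_B = 31.528018 − 3.324×(1.535 + 12.023) = −13.538774.
Balance: K_A − x×(3.324 − 2.775) = K_B, so x = (K_A − K_B)/(3.324 − 2.775) = 13.5388/0.549 = 24.7 km.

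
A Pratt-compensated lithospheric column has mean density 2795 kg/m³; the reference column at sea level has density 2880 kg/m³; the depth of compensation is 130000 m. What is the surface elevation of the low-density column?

ρ_ref D = ρ (D + h) → h = D (ρ_ref − ρ)/ρ.
h = 130000 m × (2880 − 2795)/2795 = 3950 m.

3950 m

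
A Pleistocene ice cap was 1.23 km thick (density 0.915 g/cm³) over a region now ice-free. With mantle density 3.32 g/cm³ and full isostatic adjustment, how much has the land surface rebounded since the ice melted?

0.339 km

Removing the load lets mantle flow back in; uplift u satisfies ρ_ice t = ρ_m u.
u = t ρ_ice/ρ_m = 1.23 km × 0.915/3.32 = 0.339 km.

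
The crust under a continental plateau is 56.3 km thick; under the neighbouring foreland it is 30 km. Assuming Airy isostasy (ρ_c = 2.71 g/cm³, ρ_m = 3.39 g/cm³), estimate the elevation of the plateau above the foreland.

Excess crust Δ = 56.3 km − 30 km = 26.3 km, split between elevation h and root r with h + r = Δ.
Airy balance ρ_c h = (ρ_m − ρ_c) r gives r = h ρ_c/(ρ_m − ρ_c), so h (1 + ρ_c/(ρ_m − ρ_c)) = Δ, i.e. h = Δ (ρ_m − ρ_c)/ρ_m.
h = 26.3 km × 0.68/3.39 = 5.28 km.

5.28 km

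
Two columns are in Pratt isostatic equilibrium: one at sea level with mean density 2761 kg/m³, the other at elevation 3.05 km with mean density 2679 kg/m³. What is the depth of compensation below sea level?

ρ_ref D = ρ (D + h) → D (ρ_ref − ρ) = ρ h.
D = ρ h/(ρ_ref − ρ) = 2679 × 3.05 km/(2761 − 2679) = 99.6 km.

99.6 km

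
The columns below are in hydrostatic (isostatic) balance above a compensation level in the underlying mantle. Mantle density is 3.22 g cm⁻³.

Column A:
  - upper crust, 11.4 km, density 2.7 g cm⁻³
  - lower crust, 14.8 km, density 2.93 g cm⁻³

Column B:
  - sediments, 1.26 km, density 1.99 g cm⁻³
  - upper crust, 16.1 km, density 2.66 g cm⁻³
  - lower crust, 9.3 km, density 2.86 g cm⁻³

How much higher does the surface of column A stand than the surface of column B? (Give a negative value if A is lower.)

For any compensation level in the mantle, the mantle terms cancel and isostasy reduces to e = (Σt_A − Σt_B) − (Σ(ρt)_A − Σ(ρt)_B) / ρ_m.
Σt_A = 26.2 km; Σt_B = 26.66 km; Σ(ρt)_A = 74.144; Σ(ρt)_B = 71.9314 (in km·g cm⁻³).
e = (26.2 − 26.66) − (74.144 − 71.9314) / 3.22 = −1.15 km.

−1.15 km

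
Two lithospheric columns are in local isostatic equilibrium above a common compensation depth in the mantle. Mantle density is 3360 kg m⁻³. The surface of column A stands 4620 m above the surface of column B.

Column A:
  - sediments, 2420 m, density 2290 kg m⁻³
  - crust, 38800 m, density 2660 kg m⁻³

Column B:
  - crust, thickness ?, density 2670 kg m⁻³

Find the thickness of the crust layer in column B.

20600 m

Take the compensation level at the base of the deeper column (depth z_c below the surface of column A) and equate Σ ρ_i t_i down to z_c; mantle fills any gap and the z_c terms cancel.
Column A: 2420×2290 + 38800×2660 + (z_c − 41220)×3360
Column B: 4620×0 + x×2670 + (z_c − 4620 − 0 − x)×3360
The z_c×3360 term appears on both sides and cancels. Collect the known terms of each column as K = Σ(ρt)_known − 3360 × (depth of known layers): K_A = 108749800 − 3360×41220 = −29749400; K_B = 0 − 3360×(4620 + 0) = −15523200.
Balance: K_A = K_B − x×(3360 − 2670), so x = (K_B − K_A)/(3360 − 2670) = 14226200/690 = 20600 m.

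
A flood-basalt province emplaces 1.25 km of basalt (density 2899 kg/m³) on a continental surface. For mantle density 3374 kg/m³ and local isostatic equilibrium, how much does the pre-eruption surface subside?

1.07 km

Subaerial loading: s = t ρ_load / ρ_m.
s = 1.25 km × 2899/3374 = 1.07 km.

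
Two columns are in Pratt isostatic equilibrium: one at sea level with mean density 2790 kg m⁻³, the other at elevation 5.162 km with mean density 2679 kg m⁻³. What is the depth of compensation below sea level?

125 km

ρ_ref D = ρ (D + h) → D (ρ_ref − ρ) = ρ h.
D = ρ h/(ρ_ref − ρ) = 2679 × 5.162 km/(2790 − 2679) = 125 km.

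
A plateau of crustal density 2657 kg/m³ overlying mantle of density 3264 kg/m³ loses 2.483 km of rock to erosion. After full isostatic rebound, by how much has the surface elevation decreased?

Rebound u = e ρ_c/ρ_m = 2.483 km × 2657/3264 = 2.021 km.
Net surface drop = e − u = 2.483 km − 2.021 km = e (ρ_m − ρ_c)/ρ_m = 0.462 km.

0.462 km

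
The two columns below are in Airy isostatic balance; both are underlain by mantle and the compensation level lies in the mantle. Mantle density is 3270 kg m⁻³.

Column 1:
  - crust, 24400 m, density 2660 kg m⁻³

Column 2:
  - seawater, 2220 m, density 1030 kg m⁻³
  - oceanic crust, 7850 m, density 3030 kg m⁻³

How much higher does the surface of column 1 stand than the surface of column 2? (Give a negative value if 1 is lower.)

For any compensation level in the mantle, the mantle terms cancel and isostasy reduces to e = (Σt_1 − Σt_2) − (Σ(ρt)_1 − Σ(ρt)_2) / ρ_m.
Σt_1 = 24400 m; Σt_2 = 10070 m; Σ(ρt)_1 = 64904000; Σ(ρt)_2 = 26072100 (in m·kg m⁻³).
e = (24400 − 10070) − (64904000 − 26072100) / 3270 = 2450 m.

2450 m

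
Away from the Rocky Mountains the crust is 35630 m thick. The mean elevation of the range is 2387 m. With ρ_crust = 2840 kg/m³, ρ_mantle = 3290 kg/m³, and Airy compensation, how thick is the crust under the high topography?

53100 m

Root depth r = h ρ_c / (ρ_m − ρ_c) = 2387 m × 2840 / 450 = 15060 m.
Total thickness = T + h + r = 35630 m + 2387 m + 15060 m = 53100 m.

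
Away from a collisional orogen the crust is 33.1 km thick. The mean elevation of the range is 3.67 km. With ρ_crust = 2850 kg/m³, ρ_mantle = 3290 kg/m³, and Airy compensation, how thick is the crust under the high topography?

60.5 km

Root depth r = h ρ_c / (ρ_m − ρ_c) = 3.67 km × 2850 / 440 = 23.77 km.
Total thickness = T + h + r = 33.1 km + 3.67 km + 23.77 km = 60.5 km.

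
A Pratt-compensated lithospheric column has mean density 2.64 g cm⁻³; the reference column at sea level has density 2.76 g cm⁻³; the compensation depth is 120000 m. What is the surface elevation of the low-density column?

ρ_ref D = ρ (D + h) → h = D (ρ_ref − ρ)/ρ.
h = 120000 m × (2.76 − 2.64)/2.64 = 5450 m.

5450 m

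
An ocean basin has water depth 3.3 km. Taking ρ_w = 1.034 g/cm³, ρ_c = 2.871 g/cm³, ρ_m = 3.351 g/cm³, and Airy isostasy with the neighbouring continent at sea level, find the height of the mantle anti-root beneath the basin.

For local isostatic compensation: replacing crust with seawater at the top is compensated by replacing crust with mantle at the base: d (ρ_c − ρ_w) = a (ρ_m − ρ_c).
a = d (ρ_c − ρ_w)/(ρ_m − ρ_c) = 3.3 km × 1.837/0.48 = 12.6 km.

12.6 km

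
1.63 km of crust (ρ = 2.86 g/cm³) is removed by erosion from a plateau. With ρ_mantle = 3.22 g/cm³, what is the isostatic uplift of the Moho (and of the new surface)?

1.45 km

Unloading: uplift u = e ρ_c/ρ_m = 1.63 km × 2.86/3.22 = 1.45 km.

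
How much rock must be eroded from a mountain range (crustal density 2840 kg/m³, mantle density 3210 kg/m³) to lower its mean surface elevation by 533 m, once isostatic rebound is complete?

Net drop Δ = e − u = e − e ρ_c/ρ_m = e (ρ_m − ρ_c)/ρ_m.
e = Δ ρ_m/(ρ_m − ρ_c) = 533 m × 3210/370 = 4620 m.

4620 m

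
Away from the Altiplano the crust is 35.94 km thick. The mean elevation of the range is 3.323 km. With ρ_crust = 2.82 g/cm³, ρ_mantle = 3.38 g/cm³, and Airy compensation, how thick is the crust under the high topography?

Root depth r = h ρ_c / (ρ_m − ρ_c) = 3.323 km × 2.82 / 0.56 = 16.73 km.
Total thickness = T + h + r = 35.94 km + 3.323 km + 16.73 km = 56 km.

56 km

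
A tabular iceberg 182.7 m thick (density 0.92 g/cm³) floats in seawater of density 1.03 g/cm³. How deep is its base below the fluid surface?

163 m

Draft d = t ρ_obj/ρ_fluid = 182.7 m × 0.92/1.03 = 163 m.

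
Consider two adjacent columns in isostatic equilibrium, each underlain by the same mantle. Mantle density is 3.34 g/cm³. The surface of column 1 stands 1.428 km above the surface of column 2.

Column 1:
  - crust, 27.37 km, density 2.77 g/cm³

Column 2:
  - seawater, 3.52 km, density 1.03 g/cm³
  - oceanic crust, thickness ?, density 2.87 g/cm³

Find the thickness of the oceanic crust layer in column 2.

Take the compensation level at the base of the deeper column (depth z_c below the surface of column 1) and equate Σ ρ_i t_i down to z_c; mantle fills any gap and the z_c terms cancel.
Column 1: 27.37×2.77 + (z_c − 27.37)×3.34
Column 2: 1.428×0 + 3.52×1.03 + x×2.87 + (z_c − 1.428 − 3.52 − x)×3.34
The z_c×3.34 term appears on both sides and cancels. Collect the known terms of each column as K = Σ(ρt)_known − 3.34 × (depth of known layers): K_1 = 75.8149 − 3.34×27.37 = −15.6009; K_2 = 3.6256 − 3.34×(1.428 + 3.52) = −12.90072.
Balance: K_1 = K_2 − x×(3.34 − 2.87), so x = (K_2 − K_1)/(3.34 − 2.87) = 2.70018/0.47 = 5.75 km.

5.75 km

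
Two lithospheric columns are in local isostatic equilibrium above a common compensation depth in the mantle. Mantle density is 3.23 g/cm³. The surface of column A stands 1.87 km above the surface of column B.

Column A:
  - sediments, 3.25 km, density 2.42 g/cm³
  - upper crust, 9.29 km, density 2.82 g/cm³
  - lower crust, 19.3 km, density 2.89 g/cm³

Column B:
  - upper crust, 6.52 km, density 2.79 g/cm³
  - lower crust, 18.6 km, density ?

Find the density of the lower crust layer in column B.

Take the compensation level at the base of the deeper column (depth z_c below the surface of column A) and equate Σ ρ_i t_i down to z_c; mantle fills any gap and the z_c terms cancel.
Column A: 3.25×2.42 + 9.29×2.82 + 19.3×2.89 + (z_c − 31.84)×3.23
Column B: 1.87×0 + 6.52×2.79 + 18.6×ρ + (z_c − 1.87 − 25.12)×3.23
The z_c×3.23 term appears on both sides and cancels. Collect the known terms of each column as K = Σ(ρt)_known − 3.23 × (depth of known layers): K_A = 89.8398 − 3.23×31.84 = −13.0034; K_B = 18.1908 − 3.23×(1.87 + 25.12) = −68.9869.
Balance: K_A = K_B + 18.6×ρ, so ρ = (K_A − K_B)/18.6 = 55.9835/18.6 = 3.01 g/cm³.

3.01 g/cm³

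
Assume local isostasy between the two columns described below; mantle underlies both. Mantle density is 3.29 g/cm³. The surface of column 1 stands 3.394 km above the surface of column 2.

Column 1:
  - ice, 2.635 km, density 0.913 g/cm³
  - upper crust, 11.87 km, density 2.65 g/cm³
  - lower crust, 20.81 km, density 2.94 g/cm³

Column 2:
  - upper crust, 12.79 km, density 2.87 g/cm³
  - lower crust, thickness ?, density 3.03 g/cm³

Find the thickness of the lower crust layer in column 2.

17.7 km

Take the compensation level at the base of the deeper column (depth z_c below the surface of column 1) and equate Σ ρ_i t_i down to z_c; mantle fills any gap and the z_c terms cancel.
Column 1: 2.635×0.913 + 11.87×2.65 + 20.81×2.94 + (z_c − 35.315)×3.29
Column 2: 3.394×0 + 12.79×2.87 + x×3.03 + (z_c − 3.394 − 12.79 − x)×3.29
The z_c×3.29 term appears on both sides and cancels. Collect the known terms of each column as K = Σ(ρt)_known − 3.29 × (depth of known layers): K_1 = 95.042655 − 3.29×35.315 = −21.143695; K_2 = 36.7073 − 3.29×(3.394 + 12.79) = −16.53806.
Balance: K_1 = K_2 − x×(3.29 − 3.03), so x = (K_2 − K_1)/(3.29 − 3.03) = 4.60563/0.26 = 17.7 km.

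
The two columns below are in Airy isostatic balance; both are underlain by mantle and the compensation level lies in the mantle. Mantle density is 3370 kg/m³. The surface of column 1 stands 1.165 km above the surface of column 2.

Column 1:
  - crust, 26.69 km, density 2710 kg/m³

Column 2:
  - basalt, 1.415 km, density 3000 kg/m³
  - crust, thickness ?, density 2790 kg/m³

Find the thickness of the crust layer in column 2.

22.7 km

Take the compensation level at the base of the deeper column (depth z_c below the surface of column 1) and equate Σ ρ_i t_i down to z_c; mantle fills any gap and the z_c terms cancel.
Column 1: 26.69×2710 + (z_c − 26.69)×3370
Column 2: 1.165×0 + 1.415×3000 + x×2790 + (z_c − 1.165 − 1.415 − x)×3370
The z_c×3370 term appears on both sides and cancels. Collect the known terms of each column as K = Σ(ρt)_known − 3370 × (depth of known layers): K_1 = 72329.9 − 3370×26.69 = −17615.4; K_2 = 4245 − 3370×(1.165 + 1.415) = −4449.6.
Balance: K_1 = K_2 − x×(3370 − 2790), so x = (K_2 − K_1)/(3370 − 2790) = 13165.8/580 = 22.7 km.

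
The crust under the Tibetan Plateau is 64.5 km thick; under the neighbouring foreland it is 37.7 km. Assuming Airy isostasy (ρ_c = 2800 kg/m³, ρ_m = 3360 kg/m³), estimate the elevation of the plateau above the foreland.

4.47 km

Excess crust Δ = 64.5 km − 37.7 km = 26.8 km, split between elevation h and root r with h + r = Δ.
Airy balance ρ_c h = (ρ_m − ρ_c) r gives r = h ρ_c/(ρ_m − ρ_c), so h (1 + ρ_c/(ρ_m − ρ_c)) = Δ, i.e. h = Δ (ρ_m − ρ_c)/ρ_m.
h = 26.8 km × 560/3360 = 4.47 km.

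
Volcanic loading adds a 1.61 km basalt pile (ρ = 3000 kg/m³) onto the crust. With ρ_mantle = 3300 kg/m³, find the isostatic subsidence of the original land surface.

1.46 km

Subaerial loading: s = t ρ_load / ρ_m.
s = 1.61 km × 3000/3300 = 1.46 km.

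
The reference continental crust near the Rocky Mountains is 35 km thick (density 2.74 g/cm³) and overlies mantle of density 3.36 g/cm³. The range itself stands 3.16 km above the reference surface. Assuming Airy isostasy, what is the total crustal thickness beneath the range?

52.1 km

Root depth r = h ρ_c / (ρ_m − ρ_c) = 3.16 km × 2.74 / 0.62 = 13.97 km.
Total thickness = T + h + r = 35 km + 3.16 km + 13.97 km = 52.1 km.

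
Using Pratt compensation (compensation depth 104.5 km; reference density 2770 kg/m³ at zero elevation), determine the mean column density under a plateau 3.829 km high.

2670 kg/m³

Pratt balance: ρ_ref D = ρ (D + h).
ρ = ρ_ref D/(D + h) = 2770 × 104.5 km/(104.5 km + 3.829 km) = 2670 kg/m³.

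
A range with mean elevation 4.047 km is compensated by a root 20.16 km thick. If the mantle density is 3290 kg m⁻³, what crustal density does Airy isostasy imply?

2740 kg m⁻³

ρ_c h = (ρ_m − ρ_c) r → ρ_c (h + r) = ρ_m r → ρ_c = ρ_m r / (h + r).
ρ_c = 3290 × 20.16 km / (4.047 km + 20.16 km) = 2740 kg m⁻³.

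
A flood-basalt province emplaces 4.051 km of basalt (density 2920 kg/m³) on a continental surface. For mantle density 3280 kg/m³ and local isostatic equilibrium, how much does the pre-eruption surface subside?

Subaerial loading: s = t ρ_load / ρ_m.
s = 4.051 km × 2920/3280 = 3.61 km.

3.61 km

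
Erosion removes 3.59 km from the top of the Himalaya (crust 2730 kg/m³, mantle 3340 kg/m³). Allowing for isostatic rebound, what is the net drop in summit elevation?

0.656 km

Rebound u = e ρ_c/ρ_m = 3.59 km × 2730/3340 = 2.934 km.
Net surface drop = e − u = 3.59 km − 2.934 km = e (ρ_m − ρ_c)/ρ_m = 0.656 km.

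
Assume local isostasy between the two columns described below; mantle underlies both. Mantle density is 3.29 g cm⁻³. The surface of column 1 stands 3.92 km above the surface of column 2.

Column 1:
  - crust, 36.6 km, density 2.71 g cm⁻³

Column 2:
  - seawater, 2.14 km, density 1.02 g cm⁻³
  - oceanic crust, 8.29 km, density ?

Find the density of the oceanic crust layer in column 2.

2.87 g cm⁻³

Take the compensation level at the base of the deeper column (depth z_c below the surface of column 1) and equate Σ ρ_i t_i down to z_c; mantle fills any gap and the z_c terms cancel.
Column 1: 36.6×2.71 + (z_c − 36.6)×3.29
Column 2: 3.92×0 + 2.14×1.02 + 8.29×ρ + (z_c − 3.92 − 10.43)×3.29
The z_c×3.29 term appears on both sides and cancels. Collect the known terms of each column as K = Σ(ρt)_known − 3.29 × (depth of known layers): K_1 = 99.186 − 3.29×36.6 = −21.228; K_2 = 2.1828 − 3.29×(3.92 + 10.43) = −45.0287.
Balance: K_1 = K_2 + 8.29×ρ, so ρ = (K_1 − K_2)/8.29 = 23.8007/8.29 = 2.87 g cm⁻³.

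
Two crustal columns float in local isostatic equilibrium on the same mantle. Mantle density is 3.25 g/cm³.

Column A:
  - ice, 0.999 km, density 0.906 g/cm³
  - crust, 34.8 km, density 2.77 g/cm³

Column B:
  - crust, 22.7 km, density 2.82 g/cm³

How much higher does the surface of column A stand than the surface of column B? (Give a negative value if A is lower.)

For any compensation level in the mantle, the mantle terms cancel and isostasy reduces to e = (Σt_A − Σt_B) − (Σ(ρt)_A − Σ(ρt)_B) / ρ_m.
Σt_A = 35.799 km; Σt_B = 22.7 km; Σ(ρt)_A = 97.301094; Σ(ρt)_B = 64.014 (in km·g/cm³).
e = (35.799 − 22.7) − (97.301094 − 64.014) / 3.25 = 2.86 km.

2.86 km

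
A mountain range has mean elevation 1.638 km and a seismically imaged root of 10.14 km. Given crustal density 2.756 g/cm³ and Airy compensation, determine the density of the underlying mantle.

Airy balance: ρ_c h = (ρ_m − ρ_c) r → ρ_m = ρ_c (1 + h/r).
ρ_m = 2.756 × (1 + 1.638 km/10.14 km) = 3.2 g/cm³.

3.2 g/cm³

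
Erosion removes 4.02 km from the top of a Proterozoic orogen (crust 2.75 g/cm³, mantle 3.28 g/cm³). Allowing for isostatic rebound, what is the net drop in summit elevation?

Rebound u = e ρ_c/ρ_m = 4.02 km × 2.75/3.28 = 3.37 km.
Net surface drop = e − u = 4.02 km − 3.37 km = e (ρ_m − ρ_c)/ρ_m = 0.65 km.

0.65 km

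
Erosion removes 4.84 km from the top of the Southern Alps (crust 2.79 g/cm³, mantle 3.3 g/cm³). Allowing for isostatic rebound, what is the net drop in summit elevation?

Rebound u = e ρ_c/ρ_m = 4.84 km × 2.79/3.3 = 4.092 km.
Net surface drop = e − u = 4.84 km − 4.092 km = e (ρ_m − ρ_c)/ρ_m = 0.748 km.

0.748 km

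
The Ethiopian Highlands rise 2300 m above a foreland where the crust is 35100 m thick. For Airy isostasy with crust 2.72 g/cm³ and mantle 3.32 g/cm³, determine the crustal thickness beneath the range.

47800 m

Root depth r = h ρ_c / (ρ_m − ρ_c) = 2300 m × 2.72 / 0.6 = 10430 m.
Total thickness = T + h + r = 35100 m + 2300 m + 10430 m = 47800 m.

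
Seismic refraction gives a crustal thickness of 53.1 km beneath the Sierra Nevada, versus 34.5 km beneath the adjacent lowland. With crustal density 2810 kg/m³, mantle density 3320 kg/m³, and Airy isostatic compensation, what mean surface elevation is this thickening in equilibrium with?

2.86 km

Excess crust Δ = 53.1 km − 34.5 km = 18.6 km, split between elevation h and root r with h + r = Δ.
Airy balance ρ_c h = (ρ_m − ρ_c) r gives r = h ρ_c/(ρ_m − ρ_c), so h (1 + ρ_c/(ρ_m − ρ_c)) = Δ, i.e. h = Δ (ρ_m − ρ_c)/ρ_m.
h = 18.6 km × 510/3320 = 2.86 km.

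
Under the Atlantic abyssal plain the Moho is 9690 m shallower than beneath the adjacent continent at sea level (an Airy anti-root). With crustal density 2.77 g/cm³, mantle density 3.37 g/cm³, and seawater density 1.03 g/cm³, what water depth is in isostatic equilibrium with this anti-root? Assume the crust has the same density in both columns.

3340 m

Replacing a thickness d of crust by seawater at the top must be balanced by replacing crust with mantle at the base: d (ρ_c − ρ_w) = a (ρ_m − ρ_c).
d = a (ρ_m − ρ_c)/(ρ_c − ρ_w) = 9690 m × 0.6/1.74 = 3340 m.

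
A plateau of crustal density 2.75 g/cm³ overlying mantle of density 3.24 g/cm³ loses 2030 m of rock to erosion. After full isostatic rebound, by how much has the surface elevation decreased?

307 m

Rebound u = e ρ_c/ρ_m = 2030 m × 2.75/3.24 = 1723 m.
Net surface drop = e − u = 2030 m − 1723 m = e (ρ_m − ρ_c)/ρ_m = 307 m.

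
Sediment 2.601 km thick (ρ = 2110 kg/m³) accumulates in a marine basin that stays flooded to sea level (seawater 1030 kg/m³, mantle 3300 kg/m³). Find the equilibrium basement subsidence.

1.24 km

Submarine loading: the sediment displaces seawater, and the subsidence is in turn flooded, so s (ρ_m − ρ_w) = t (ρ_sed − ρ_w).
s = 2.601 km × (2110 − 1030) / (3300 − 1030) = 1.24 km.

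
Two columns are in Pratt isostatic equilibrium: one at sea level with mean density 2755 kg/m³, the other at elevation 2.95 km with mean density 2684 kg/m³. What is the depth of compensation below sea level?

112 km

ρ_ref D = ρ (D + h) → D (ρ_ref − ρ) = ρ h.
D = ρ h/(ρ_ref − ρ) = 2684 × 2.95 km/(2755 − 2684) = 112 km.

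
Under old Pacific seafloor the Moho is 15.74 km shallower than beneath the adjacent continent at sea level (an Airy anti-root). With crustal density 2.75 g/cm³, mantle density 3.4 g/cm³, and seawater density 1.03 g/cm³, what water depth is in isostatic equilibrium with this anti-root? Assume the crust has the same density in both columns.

5.95 km

Replacing a thickness d of crust by seawater at the top must be balanced by replacing crust with mantle at the base: d (ρ_c − ρ_w) = a (ρ_m − ρ_c).
d = a (ρ_m − ρ_c)/(ρ_c − ρ_w) = 15.74 km × 0.65/1.72 = 5.95 km.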